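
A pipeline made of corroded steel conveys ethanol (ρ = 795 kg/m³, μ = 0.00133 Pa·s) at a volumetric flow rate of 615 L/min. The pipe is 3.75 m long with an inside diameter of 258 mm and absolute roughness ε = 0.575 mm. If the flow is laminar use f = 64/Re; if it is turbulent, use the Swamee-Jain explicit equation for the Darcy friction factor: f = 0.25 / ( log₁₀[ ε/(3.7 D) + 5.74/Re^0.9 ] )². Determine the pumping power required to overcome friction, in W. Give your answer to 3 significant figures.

Q = 615 L/min = 615/60000 = 0.01025 m³/s.
Cross-sectional area A = πD²/4 = π(0.258)²/4 = 0.05228 m²; mean velocity V = Q/A = 0.01025/0.05228 = 0.1961 m/s.
Reynolds number Re = ρVD/μ = 795 · 0.1961 · 0.258 / 0.00133 = 3.024e+04.
Re > 4000 → turbulent. Relative roughness ε/D = 0.000575/0.258 = 0.00223. Swamee-Jain: f = 0.25/(log₁₀[0.00223/3.7 + 5.74/3.024e+04^0.9])² = 0.25/(log₁₀[0.000602 + 0.000533])² = 0.25/(-2.945)² = 0.02882.
Darcy-Weisbach: ΔP = f(L/D)(ρV²/2) = 0.02882·(3.75/0.258)·(795·0.1961²/2) = 0.02882·14.53·15.28 = 6.402 Pa.
Pumping power P = QΔP = 0.01025·6.402 = 0.06562 W = 0.0656 W.

P ≈ 0.0656 W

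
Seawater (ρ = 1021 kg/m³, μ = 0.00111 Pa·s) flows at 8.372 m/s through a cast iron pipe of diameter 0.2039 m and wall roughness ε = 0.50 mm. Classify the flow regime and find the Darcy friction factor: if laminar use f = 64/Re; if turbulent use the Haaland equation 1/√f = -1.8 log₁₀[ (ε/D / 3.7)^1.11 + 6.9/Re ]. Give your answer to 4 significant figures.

f ≈ 0.02488

Re = ρVD/μ = 1021·8.372·0.2039/0.00111 = 1.57e+06.
Re > 4000 → turbulent. ε/D = 0.0005/0.2039 = 0.00245; Haaland: 1/√f = -1.8 log₁₀[0.000296 + 4.39e-06] = 6.339, so f = 0.02488.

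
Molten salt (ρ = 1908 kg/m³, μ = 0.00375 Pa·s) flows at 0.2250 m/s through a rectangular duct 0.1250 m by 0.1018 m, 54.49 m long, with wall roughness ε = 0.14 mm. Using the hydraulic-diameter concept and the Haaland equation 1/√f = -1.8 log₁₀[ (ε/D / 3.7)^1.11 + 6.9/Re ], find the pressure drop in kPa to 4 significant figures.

Hydraulic diameter D_h = 4A/P = 4·(0.125·0.1018)/(2·(0.125+0.1018)) = 0.0509/0.4536 = 0.1122 m.
Re = ρVD_h/μ = 1908·0.225·0.1122/0.00375 = 1.285e+04.
ε/D_h = 0.00014/0.1122 = 0.00125; Haaland gives 1/√f = -1.8 log₁₀[0.00014+0.000537] = 5.705, so f = 0.03073.
ΔP = f(L/D_h)(ρV²/2) = 0.03073·54.49/0.1122·48.3 = 720.6 Pa.
ΔP = 0.7206 kPa.

ΔP ≈ 0.7206 kPa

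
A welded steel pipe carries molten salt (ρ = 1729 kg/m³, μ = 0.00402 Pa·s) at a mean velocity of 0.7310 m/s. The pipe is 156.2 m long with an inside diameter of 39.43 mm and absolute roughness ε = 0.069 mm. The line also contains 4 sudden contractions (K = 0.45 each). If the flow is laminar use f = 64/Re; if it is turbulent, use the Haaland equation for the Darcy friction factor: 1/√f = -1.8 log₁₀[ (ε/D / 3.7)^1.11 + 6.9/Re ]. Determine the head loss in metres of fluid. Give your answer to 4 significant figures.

Reynolds number Re = ρVD/μ = 1729 · 0.731 · 0.03943 / 0.00402 = 1.24e+04.
Re > 4000 → turbulent. Relative roughness ε/D = 6.9e-05/0.03943 = 0.00175. Haaland: 1/√f = -1.8 log₁₀[(0.00175/3.7)^1.11 + 6.9/1.24e+04] = -1.8 log₁₀[0.000204 + 0.000557] = 5.614, so f = 0.03173.
Total minor-loss coefficient ΣK = 4·0.45 = 1.8.
ΔP = [f·L/D + ΣK]·(ρV²/2) = [0.03173·156.2/0.03943 + 1.8]·(1729·0.731²/2) = [125.7 + 1.8]·462 = 5.889e+04 Pa.
Head loss h_f = ΔP/(ρg) = 5.889e+04/(1729·9.81) = 3.472 m.

h_f ≈ 3.472 m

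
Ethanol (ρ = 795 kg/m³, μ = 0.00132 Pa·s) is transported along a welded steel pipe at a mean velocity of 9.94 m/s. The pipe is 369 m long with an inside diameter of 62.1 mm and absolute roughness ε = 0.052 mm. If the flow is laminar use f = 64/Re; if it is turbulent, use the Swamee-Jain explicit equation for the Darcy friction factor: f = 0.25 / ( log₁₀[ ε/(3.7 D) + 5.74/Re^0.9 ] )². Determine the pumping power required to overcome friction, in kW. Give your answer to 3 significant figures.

Reynolds number Re = ρVD/μ = 795 · 9.94 · 0.0621 / 0.00132 = 3.718e+05.
Re > 4000 → turbulent. Relative roughness ε/D = 5.2e-05/0.0621 = 0.000837. Swamee-Jain: f = 0.25/(log₁₀[0.000837/3.7 + 5.74/3.718e+05^0.9])² = 0.25/(log₁₀[0.000226 + 5.57e-05])² = 0.25/(-3.55)² = 0.01984.
Darcy-Weisbach: ΔP = f(L/D)(ρV²/2) = 0.01984·(369/0.0621)·(795·9.94²/2) = 0.01984·5942·3.927e+04 = 4.63e+06 Pa.
Q = V·A = 9.94·0.003029 = 0.03011 m³/s.
Pumping power P = QΔP = 0.03011·4.63e+06 = 139400 W = 139 kW.

P ≈ 139 kW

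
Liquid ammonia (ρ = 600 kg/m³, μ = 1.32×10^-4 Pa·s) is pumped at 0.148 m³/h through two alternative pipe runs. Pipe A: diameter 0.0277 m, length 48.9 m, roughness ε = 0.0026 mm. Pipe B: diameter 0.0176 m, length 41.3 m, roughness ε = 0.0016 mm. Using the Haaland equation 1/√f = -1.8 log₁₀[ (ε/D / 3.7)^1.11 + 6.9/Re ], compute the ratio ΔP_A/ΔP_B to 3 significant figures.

Pipe A: V = Q/A = 4.111e-05/0.0006026 = 0.06822 m/s; Re = 8589; ε/D = 9.39e-05; Haaland → f = 0.03231; ΔP_A = f(L/D)(ρV²/2) = 79.63 Pa.
Pipe B: V = Q/A = 4.111e-05/0.0002433 = 0.169 m/s; Re = 1.352e+04; ε/D = 9.09e-05; Haaland → f = 0.02859; ΔP_B = f(L/D)(ρV²/2) = 574.7 Pa.
ΔP_A/ΔP_B = 79.63/574.7 = 0.139.

ΔP_A/ΔP_B ≈ 0.139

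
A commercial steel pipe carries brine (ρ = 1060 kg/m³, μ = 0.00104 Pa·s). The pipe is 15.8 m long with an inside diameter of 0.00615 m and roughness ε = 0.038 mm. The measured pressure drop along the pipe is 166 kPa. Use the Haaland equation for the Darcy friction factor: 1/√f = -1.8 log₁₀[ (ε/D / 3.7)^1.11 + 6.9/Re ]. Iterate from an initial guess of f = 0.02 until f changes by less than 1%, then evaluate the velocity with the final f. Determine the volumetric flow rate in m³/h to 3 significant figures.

Q ≈ 0.191 m³/h

Rearranging Darcy-Weisbach: V = √(2·ΔP·D/(f·L·ρ)). With ε/D = 3.8e-05/0.00615 = 0.00618, iterate starting from f = 0.02:
  f = 0.02 → V = √(2·1.66e+05·0.00615/(0.02·15.8·1060)) = 2.469 m/s; Re = ρVD/μ = 1.548e+04; f → 0.03682
  f = 0.03682 → V = 1.82 m/s; Re = 1.141e+04; f → 0.03815
  f = 0.03815 → V = 1.788 m/s; Re = 1.121e+04; f → 0.03824
Converged (Δf/f < 1%). With the final f = 0.03824: V = √(2·1.66e+05·0.00615/(0.03824·15.8·1060)) = 1.786 m/s.
Q = V·A = 1.786·(π/4·0.00615²) = 5.304e-05 m³/s = 0.191 m³/h.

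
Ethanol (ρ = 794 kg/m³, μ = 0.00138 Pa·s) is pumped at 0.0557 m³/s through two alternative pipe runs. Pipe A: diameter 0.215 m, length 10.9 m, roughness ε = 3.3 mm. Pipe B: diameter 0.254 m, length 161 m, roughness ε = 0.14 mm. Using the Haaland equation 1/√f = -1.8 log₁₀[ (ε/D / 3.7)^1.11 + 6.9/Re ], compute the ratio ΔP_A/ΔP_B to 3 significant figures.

Pipe A: V = Q/A = 0.0557/0.03631 = 1.534 m/s; Re = 1.898e+05; ε/D = 0.0153; Haaland → f = 0.04438; ΔP_A = f(L/D)(ρV²/2) = 2102 Pa.
Pipe B: V = Q/A = 0.0557/0.05067 = 1.099 m/s; Re = 1.606e+05; ε/D = 0.000551; Haaland → f = 0.01927; ΔP_B = f(L/D)(ρV²/2) = 5859 Pa.
ΔP_A/ΔP_B = 2102/5859 = 0.359.

ΔP_A/ΔP_B ≈ 0.359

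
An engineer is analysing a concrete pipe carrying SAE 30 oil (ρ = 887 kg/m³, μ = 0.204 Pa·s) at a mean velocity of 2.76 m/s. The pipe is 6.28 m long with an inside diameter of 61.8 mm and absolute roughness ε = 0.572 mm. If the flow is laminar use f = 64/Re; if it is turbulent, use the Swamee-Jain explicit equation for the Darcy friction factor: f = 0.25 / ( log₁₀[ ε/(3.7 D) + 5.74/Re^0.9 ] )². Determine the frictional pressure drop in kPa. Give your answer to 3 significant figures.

Reynolds number Re = ρVD/μ = 887 · 2.76 · 0.0618 / 0.204 = 741.6.
Re < 2300 → laminar flow, so f = 64/Re = 64/741.6 = 0.0863 (the turbulent correlation is not needed).
Darcy-Weisbach: ΔP = f(L/D)(ρV²/2) = 0.0863·(6.28/0.0618)·(887·2.76²/2) = 0.0863·101.6·3378 = 2.963e+04 Pa.
ΔP = 2.963e+04 Pa = 29.6 kPa.

ΔP ≈ 29.6 kPa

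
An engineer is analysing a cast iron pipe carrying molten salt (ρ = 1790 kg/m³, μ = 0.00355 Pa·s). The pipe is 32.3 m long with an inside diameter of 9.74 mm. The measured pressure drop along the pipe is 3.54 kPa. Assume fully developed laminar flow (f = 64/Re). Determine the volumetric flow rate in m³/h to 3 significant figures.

For laminar flow, f = 64/Re with Re = ρVD/μ, so Darcy-Weisbach reduces to ΔP = 32μLV/D². Solving for V: V = ΔP·D²/(32μL) = 3540·(0.00974)²/(32·0.00355·32.3) = 0.09153 m/s.
Check: Re = ρVD/μ = 1790·0.09153·0.00974/0.00355 = 449.5 < 2300, so the laminar assumption holds.
Q = V·A = 0.09153·(π/4·0.00974²) = 6.819e-06 m³/s = 0.0245 m³/h.

Q ≈ 0.0245 m³/h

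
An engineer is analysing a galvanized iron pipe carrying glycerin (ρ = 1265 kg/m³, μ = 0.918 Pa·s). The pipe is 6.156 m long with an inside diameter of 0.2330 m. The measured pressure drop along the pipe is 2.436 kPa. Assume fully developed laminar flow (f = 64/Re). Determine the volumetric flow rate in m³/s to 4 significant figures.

Q ≈ 0.03118 m³/s

For laminar flow, f = 64/Re with Re = ρVD/μ, so Darcy-Weisbach reduces to ΔP = 32μLV/D². Solving for V: V = ΔP·D²/(32μL) = 2436·(0.233)²/(32·0.918·6.156) = 0.7313 m/s.
Check: Re = ρVD/μ = 1265·0.7313·0.233/0.918 = 234.8 < 2300, so the laminar assumption holds.
Q = V·A = 0.7313·(π/4·0.233²) = 0.03118 m³/s = 0.03118 m³/s.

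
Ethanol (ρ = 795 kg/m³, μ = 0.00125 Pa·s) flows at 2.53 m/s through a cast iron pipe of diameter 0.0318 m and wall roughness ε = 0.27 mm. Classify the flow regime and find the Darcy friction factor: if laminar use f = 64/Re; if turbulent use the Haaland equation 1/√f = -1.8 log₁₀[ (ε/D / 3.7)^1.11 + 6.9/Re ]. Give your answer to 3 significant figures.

Re = ρVD/μ = 795·2.53·0.0318/0.00125 = 5.117e+04.
Re > 4000 → turbulent. ε/D = 0.00027/0.0318 = 0.00849; Haaland: 1/√f = -1.8 log₁₀[0.00118 + 0.000135] = 5.188, so f = 0.03715.

f ≈ 0.0371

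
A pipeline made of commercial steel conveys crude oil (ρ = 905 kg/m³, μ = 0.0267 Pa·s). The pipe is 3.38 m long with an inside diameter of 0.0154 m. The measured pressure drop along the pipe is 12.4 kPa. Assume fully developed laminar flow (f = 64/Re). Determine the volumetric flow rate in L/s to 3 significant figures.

For laminar flow, f = 64/Re with Re = ρVD/μ, so Darcy-Weisbach reduces to ΔP = 32μLV/D². Solving for V: V = ΔP·D²/(32μL) = 1.24e+04·(0.0154)²/(32·0.0267·3.38) = 1.018 m/s.
Check: Re = ρVD/μ = 905·1.018·0.0154/0.0267 = 531.5 < 2300, so the laminar assumption holds.
Q = V·A = 1.018·(π/4·0.0154²) = 0.0001897 m³/s = 0.190 L/s.

Q ≈ 0.190 L/s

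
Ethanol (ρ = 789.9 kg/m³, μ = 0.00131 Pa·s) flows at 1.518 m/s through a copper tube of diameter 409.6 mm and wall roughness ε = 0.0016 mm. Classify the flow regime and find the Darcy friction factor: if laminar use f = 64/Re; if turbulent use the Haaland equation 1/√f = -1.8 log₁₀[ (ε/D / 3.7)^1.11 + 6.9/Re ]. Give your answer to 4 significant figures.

f ≈ 0.01380

Re = ρVD/μ = 789.9·1.518·0.4096/0.00131 = 3.749e+05.
Re > 4000 → turbulent. ε/D = 1.6e-06/0.4096 = 3.91e-06; Haaland: 1/√f = -1.8 log₁₀[2.32e-07 + 1.84e-05] = 8.513, so f = 0.0138.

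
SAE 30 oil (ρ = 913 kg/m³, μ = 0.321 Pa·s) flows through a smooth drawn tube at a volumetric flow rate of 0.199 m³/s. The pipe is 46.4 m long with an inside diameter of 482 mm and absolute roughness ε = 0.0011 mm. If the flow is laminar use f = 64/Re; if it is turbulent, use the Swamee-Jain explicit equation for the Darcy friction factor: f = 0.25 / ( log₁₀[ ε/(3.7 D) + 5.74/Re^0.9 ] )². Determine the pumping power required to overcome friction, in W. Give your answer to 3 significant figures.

Cross-sectional area A = πD²/4 = π(0.482)²/4 = 0.1825 m²; mean velocity V = Q/A = 0.199/0.1825 = 1.091 m/s.
Reynolds number Re = ρVD/μ = 913 · 1.091 · 0.482 / 0.321 = 1495.
Re < 2300 → laminar flow, so f = 64/Re = 64/1495 = 0.04281 (the turbulent correlation is not needed).
Darcy-Weisbach: ΔP = f(L/D)(ρV²/2) = 0.04281·(46.4/0.482)·(913·1.091²/2) = 0.04281·96.27·543 = 2237 Pa.
Pumping power P = QΔP = 0.199·2237 = 445.2 W = 445 W.

P ≈ 445 W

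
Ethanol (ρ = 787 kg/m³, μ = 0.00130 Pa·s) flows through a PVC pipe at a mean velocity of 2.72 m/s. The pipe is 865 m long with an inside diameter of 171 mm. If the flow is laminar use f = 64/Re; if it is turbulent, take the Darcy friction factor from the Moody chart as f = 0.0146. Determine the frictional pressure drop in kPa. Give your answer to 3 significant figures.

Reynolds number Re = ρVD/μ = 787 · 2.72 · 0.171 / 0.0013 = 2.816e+05.
Re > 4000 → turbulent; use the Moody-chart value f = 0.0146.
Darcy-Weisbach: ΔP = f(L/D)(ρV²/2) = 0.0146·(865/0.171)·(787·2.72²/2) = 0.0146·5058·2911 = 2.15e+05 Pa.
ΔP = 2.15e+05 Pa = 215 kPa.

ΔP ≈ 215 kPa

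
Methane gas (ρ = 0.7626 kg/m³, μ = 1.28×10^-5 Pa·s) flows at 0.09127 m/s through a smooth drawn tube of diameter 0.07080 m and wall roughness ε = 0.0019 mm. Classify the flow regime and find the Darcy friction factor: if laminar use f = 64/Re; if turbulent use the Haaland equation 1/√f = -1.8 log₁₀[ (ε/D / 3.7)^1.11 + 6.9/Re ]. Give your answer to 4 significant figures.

Re = ρVD/μ = 0.7626·0.09127·0.0708/1.28e-05 = 385.
Re < 2300 → laminar, so f = 64/Re = 0.1662 (roughness is irrelevant in laminar flow).

f ≈ 0.1662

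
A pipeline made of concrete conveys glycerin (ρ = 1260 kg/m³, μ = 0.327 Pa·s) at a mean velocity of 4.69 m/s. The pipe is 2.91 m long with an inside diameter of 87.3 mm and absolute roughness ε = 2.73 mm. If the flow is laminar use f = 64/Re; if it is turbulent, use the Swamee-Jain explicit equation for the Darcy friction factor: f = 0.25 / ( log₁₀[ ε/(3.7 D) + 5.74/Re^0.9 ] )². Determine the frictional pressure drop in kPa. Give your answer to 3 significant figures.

Reynolds number Re = ρVD/μ = 1260 · 4.69 · 0.0873 / 0.327 = 1578.
Re < 2300 → laminar flow, so f = 64/Re = 64/1578 = 0.04057 (the turbulent correlation is not needed).
Darcy-Weisbach: ΔP = f(L/D)(ρV²/2) = 0.04057·(2.91/0.0873)·(1260·4.69²/2) = 0.04057·33.33·1.386e+04 = 1.874e+04 Pa.
ΔP = 1.874e+04 Pa = 18.7 kPa.

ΔP ≈ 18.7 kPa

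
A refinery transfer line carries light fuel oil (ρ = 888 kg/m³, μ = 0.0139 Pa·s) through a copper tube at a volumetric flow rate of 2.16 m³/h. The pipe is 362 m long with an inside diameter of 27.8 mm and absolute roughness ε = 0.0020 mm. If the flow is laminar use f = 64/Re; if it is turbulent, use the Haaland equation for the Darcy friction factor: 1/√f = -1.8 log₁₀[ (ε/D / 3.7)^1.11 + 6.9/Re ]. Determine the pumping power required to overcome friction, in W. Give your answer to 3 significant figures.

P ≈ 124 W

Q = 2.16 m³/h = 2.16/3600 = 0.0006 m³/s.
Cross-sectional area A = πD²/4 = π(0.0278)²/4 = 0.000607 m²; mean velocity V = Q/A = 0.0006/0.000607 = 0.9885 m/s.
Reynolds number Re = ρVD/μ = 888 · 0.9885 · 0.0278 / 0.0139 = 1756.
Re < 2300 → laminar flow, so f = 64/Re = 64/1756 = 0.03646 (the turbulent correlation is not needed).
Darcy-Weisbach: ΔP = f(L/D)(ρV²/2) = 0.03646·(362/0.0278)·(888·0.9885²/2) = 0.03646·1.302e+04·433.8 = 2.059e+05 Pa.
Pumping power P = QΔP = 0.0006·2.059e+05 = 123.6 W = 124 W.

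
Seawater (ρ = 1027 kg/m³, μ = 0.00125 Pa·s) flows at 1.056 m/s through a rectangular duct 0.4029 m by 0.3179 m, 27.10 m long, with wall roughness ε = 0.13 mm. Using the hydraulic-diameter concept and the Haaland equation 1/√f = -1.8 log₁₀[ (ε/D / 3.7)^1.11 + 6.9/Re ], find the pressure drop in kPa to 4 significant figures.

ΔP ≈ 0.7515 kPa

Hydraulic diameter D_h = 4A/P = 4·(0.4029·0.3179)/(2·(0.4029+0.3179)) = 0.5123/1.442 = 0.3554 m.
Re = ρVD_h/μ = 1027·1.056·0.3554/0.00125 = 3.083e+05.
ε/D_h = 0.00013/0.3554 = 0.000366; Haaland gives 1/√f = -1.8 log₁₀[3.59e-05+2.24e-05] = 7.623, so f = 0.01721.
ΔP = f(L/D_h)(ρV²/2) = 0.01721·27.1/0.3554·572.6 = 751.5 Pa.
ΔP = 0.7515 kPa.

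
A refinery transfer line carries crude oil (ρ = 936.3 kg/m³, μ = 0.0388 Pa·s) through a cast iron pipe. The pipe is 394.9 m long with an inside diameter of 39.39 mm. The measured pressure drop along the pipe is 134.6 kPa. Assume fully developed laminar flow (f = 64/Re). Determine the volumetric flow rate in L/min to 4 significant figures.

For laminar flow, f = 64/Re with Re = ρVD/μ, so Darcy-Weisbach reduces to ΔP = 32μLV/D². Solving for V: V = ΔP·D²/(32μL) = 1.346e+05·(0.03939)²/(32·0.0388·394.9) = 0.4259 m/s.
Check: Re = ρVD/μ = 936.3·0.4259·0.03939/0.0388 = 404.9 < 2300, so the laminar assumption holds.
Q = V·A = 0.4259·(π/4·0.03939²) = 0.0005191 m³/s = 31.14 L/min.

Q ≈ 31.14 L/min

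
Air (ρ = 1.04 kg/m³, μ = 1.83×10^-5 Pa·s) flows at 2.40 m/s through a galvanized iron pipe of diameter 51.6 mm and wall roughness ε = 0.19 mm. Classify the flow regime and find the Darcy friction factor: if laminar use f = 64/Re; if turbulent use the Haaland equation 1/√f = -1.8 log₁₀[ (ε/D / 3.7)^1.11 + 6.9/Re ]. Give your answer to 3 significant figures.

f ≈ 0.0383

Re = ρVD/μ = 1.04·2.4·0.0516/1.83e-05 = 7038.
Re > 4000 → turbulent. ε/D = 0.00019/0.0516 = 0.00368; Haaland: 1/√f = -1.8 log₁₀[0.000465 + 0.00098] = 5.112, so f = 0.03827.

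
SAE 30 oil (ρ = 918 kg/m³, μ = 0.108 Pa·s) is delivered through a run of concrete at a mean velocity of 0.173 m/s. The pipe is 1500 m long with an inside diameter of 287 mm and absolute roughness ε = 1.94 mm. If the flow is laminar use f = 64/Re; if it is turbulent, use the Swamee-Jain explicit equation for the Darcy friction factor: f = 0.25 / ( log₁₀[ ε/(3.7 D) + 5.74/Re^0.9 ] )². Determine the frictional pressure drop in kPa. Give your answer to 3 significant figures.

ΔP ≈ 10.9 kPa

Reynolds number Re = ρVD/μ = 918 · 0.173 · 0.287 / 0.108 = 422.
Re < 2300 → laminar flow, so f = 64/Re = 64/422 = 0.1516 (the turbulent correlation is not needed).
Darcy-Weisbach: ΔP = f(L/D)(ρV²/2) = 0.1516·(1500/0.287)·(918·0.173²/2) = 0.1516·5226·13.74 = 1.089e+04 Pa.
ΔP = 1.089e+04 Pa = 10.9 kPa.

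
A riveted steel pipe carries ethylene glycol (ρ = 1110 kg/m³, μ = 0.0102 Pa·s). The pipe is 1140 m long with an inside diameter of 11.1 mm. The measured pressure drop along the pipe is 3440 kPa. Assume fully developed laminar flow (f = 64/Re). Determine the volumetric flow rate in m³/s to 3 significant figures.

For laminar flow, f = 64/Re with Re = ρVD/μ, so Darcy-Weisbach reduces to ΔP = 32μLV/D². Solving for V: V = ΔP·D²/(32μL) = 3.44e+06·(0.0111)²/(32·0.0102·1140) = 1.139 m/s.
Check: Re = ρVD/μ = 1110·1.139·0.0111/0.0102 = 1376 < 2300, so the laminar assumption holds.
Q = V·A = 1.139·(π/4·0.0111²) = 0.0001102 m³/s = 1.10×10^-4 m³/s.

Q ≈ 1.10×10^-4 m³/s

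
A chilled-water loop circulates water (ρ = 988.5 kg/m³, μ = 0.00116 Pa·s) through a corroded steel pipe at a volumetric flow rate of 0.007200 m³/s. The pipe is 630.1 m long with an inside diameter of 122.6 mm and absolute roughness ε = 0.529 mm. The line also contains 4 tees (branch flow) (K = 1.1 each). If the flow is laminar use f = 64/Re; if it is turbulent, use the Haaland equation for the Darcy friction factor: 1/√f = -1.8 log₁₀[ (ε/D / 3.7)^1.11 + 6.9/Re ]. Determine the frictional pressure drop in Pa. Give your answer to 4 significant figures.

ΔP ≈ 29680 Pa

Cross-sectional area A = πD²/4 = π(0.1226)²/4 = 0.01181 m²; mean velocity V = Q/A = 0.0072/0.01181 = 0.6099 m/s.
Reynolds number Re = ρVD/μ = 988.5 · 0.6099 · 0.1226 / 0.00116 = 6.372e+04.
Re > 4000 → turbulent. Relative roughness ε/D = 0.000529/0.1226 = 0.00431. Haaland: 1/√f = -1.8 log₁₀[(0.00431/3.7)^1.11 + 6.9/6.372e+04] = -1.8 log₁₀[0.000555 + 0.000108] = 5.721, so f = 0.03055.
Total minor-loss coefficient ΣK = 4·1.1 = 4.4.
ΔP = [f·L/D + ΣK]·(ρV²/2) = [0.03055·630.1/0.1226 + 4.4]·(988.5·0.6099²/2) = [157 + 4.4]·183.9 = 2.968e+04 Pa.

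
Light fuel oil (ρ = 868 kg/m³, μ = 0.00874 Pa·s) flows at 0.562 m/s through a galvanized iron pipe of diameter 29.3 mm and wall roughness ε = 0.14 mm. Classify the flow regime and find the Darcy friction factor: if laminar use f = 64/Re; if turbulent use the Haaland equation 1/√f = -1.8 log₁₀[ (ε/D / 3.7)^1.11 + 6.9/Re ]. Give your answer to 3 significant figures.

f ≈ 0.0391

Re = ρVD/μ = 868·0.562·0.0293/0.00874 = 1635.
Re < 2300 → laminar, so f = 64/Re = 0.03914 (roughness is irrelevant in laminar flow).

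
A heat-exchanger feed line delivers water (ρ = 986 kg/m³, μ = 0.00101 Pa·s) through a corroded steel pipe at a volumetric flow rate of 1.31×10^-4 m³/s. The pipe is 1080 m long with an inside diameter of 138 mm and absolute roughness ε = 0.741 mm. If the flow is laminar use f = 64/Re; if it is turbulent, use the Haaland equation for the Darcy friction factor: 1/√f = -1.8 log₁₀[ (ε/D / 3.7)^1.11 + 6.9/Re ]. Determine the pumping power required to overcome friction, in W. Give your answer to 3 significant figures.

P ≈ 0.00210 W

Cross-sectional area A = πD²/4 = π(0.138)²/4 = 0.01496 m²; mean velocity V = Q/A = 0.000131/0.01496 = 0.008758 m/s.
Reynolds number Re = ρVD/μ = 986 · 0.008758 · 0.138 / 0.00101 = 1180.
Re < 2300 → laminar flow, so f = 64/Re = 64/1180 = 0.05424 (the turbulent correlation is not needed).
Darcy-Weisbach: ΔP = f(L/D)(ρV²/2) = 0.05424·(1080/0.138)·(986·0.008758²/2) = 0.05424·7826·0.03782 = 16.05 Pa.
Pumping power P = QΔP = 0.000131·16.05 = 0.002103 W = 0.00210 W.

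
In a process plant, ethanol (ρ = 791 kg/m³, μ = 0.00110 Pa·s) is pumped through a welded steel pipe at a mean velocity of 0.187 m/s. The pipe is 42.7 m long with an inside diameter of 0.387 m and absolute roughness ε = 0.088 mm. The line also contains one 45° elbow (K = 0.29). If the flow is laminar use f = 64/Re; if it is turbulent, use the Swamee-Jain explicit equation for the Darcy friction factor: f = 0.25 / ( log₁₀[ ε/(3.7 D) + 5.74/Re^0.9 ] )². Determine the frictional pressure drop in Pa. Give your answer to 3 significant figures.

Reynolds number Re = ρVD/μ = 791 · 0.187 · 0.387 / 0.0011 = 5.204e+04.
Re > 4000 → turbulent. Relative roughness ε/D = 8.8e-05/0.387 = 0.000227. Swamee-Jain: f = 0.25/(log₁₀[0.000227/3.7 + 5.74/5.204e+04^0.9])² = 0.25/(log₁₀[6.15e-05 + 0.000327])² = 0.25/(-3.411)² = 0.02149.
Total minor-loss coefficient ΣK = 1·0.29 = 0.29.
ΔP = [f·L/D + ΣK]·(ρV²/2) = [0.02149·42.7/0.387 + 0.29]·(791·0.187²/2) = [2.371 + 0.29]·13.83 = 36.8 Pa.

ΔP ≈ 36.8 Pa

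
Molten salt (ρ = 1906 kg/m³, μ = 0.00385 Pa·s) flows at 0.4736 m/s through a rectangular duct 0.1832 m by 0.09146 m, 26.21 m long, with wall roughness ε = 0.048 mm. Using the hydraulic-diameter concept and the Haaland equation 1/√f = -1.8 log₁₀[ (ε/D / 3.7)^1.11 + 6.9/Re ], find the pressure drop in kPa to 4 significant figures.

ΔP ≈ 1.123 kPa

Hydraulic diameter D_h = 4A/P = 4·(0.1832·0.09146)/(2·(0.1832+0.09146)) = 0.06702/0.5493 = 0.122 m.
Re = ρVD_h/μ = 1906·0.4736·0.122/0.00385 = 2.861e+04.
ε/D_h = 4.8e-05/0.122 = 0.000393; Haaland gives 1/√f = -1.8 log₁₀[3.89e-05+0.000241] = 6.395, so f = 0.02445.
ΔP = f(L/D_h)(ρV²/2) = 0.02445·26.21/0.122·213.8 = 1123 Pa.
ΔP = 1.123 kPa.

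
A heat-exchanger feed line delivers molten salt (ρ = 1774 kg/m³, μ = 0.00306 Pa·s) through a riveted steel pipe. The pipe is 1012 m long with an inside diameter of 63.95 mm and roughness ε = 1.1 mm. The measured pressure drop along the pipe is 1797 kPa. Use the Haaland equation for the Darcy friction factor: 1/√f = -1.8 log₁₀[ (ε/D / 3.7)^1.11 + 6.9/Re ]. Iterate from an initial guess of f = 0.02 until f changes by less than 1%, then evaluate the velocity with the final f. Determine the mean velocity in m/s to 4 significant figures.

V ≈ 1.656 m/s

Rearranging Darcy-Weisbach: V = √(2·ΔP·D/(f·L·ρ)). With ε/D = 0.0011/0.06395 = 0.0172, iterate starting from f = 0.02:
  f = 0.02 → V = √(2·1.797e+06·0.06395/(0.02·1012·1774)) = 2.53 m/s; Re = ρVD/μ = 9.38e+04; f → 0.04648
  f = 0.04648 → V = 1.66 m/s; Re = 6.153e+04; f → 0.0467
Converged (Δf/f < 1%). With the final f = 0.0467: V = √(2·1.797e+06·0.06395/(0.0467·1012·1774)) = 1.656 m/s.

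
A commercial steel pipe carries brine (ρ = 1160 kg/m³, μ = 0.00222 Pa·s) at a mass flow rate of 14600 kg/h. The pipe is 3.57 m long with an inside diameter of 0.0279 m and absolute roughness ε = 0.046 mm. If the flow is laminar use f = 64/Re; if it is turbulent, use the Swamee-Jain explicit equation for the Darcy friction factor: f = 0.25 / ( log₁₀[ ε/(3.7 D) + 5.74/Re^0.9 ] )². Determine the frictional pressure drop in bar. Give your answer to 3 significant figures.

ṁ = 14600 kg/h = 14600/3600 = 4.056 kg/s.
A = πD²/4 = π(0.0279)²/4 = 0.0006114 m²; mean velocity V = ṁ/(ρA) = 4.056/(1160 · 0.0006114) = 5.719 m/s.
Reynolds number Re = ρVD/μ = 1160 · 5.719 · 0.0279 / 0.00222 = 8.337e+04.
Re > 4000 → turbulent. Relative roughness ε/D = 4.6e-05/0.0279 = 0.00165. Swamee-Jain: f = 0.25/(log₁₀[0.00165/3.7 + 5.74/8.337e+04^0.9])² = 0.25/(log₁₀[0.000446 + 0.000214])² = 0.25/(-3.181)² = 0.02471.
Darcy-Weisbach: ΔP = f(L/D)(ρV²/2) = 0.02471·(3.57/0.0279)·(1160·5.719²/2) = 0.02471·128·1.897e+04 = 5.997e+04 Pa.
ΔP = 5.997e+04 Pa = 0.600 bar.

ΔP ≈ 0.600 bar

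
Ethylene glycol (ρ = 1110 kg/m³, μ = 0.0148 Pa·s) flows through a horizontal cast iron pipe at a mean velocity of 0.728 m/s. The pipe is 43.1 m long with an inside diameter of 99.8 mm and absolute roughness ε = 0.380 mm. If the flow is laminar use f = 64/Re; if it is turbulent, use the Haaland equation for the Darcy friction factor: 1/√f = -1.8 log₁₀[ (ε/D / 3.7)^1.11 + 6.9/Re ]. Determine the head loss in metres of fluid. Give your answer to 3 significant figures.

h_f ≈ 0.474 m

Reynolds number Re = ρVD/μ = 1110 · 0.728 · 0.0998 / 0.0148 = 5449.
Re > 4000 → turbulent. Relative roughness ε/D = 0.00038/0.0998 = 0.00381. Haaland: 1/√f = -1.8 log₁₀[(0.00381/3.7)^1.11 + 6.9/5449] = -1.8 log₁₀[0.000483 + 0.00127] = 4.963, so f = 0.0406.
Darcy-Weisbach: ΔP = f(L/D)(ρV²/2) = 0.0406·(43.1/0.0998)·(1110·0.728²/2) = 0.0406·431.9·294.1 = 5157 Pa.
Head loss h_f = ΔP/(ρg) = 5157/(1110·9.81) = 0.474 m.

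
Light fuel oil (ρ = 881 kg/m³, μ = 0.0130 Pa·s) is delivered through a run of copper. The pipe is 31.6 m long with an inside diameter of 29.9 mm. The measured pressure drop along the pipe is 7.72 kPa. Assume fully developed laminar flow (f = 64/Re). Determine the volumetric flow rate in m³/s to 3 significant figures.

Q ≈ 3.69×10^-4 m³/s

For laminar flow, f = 64/Re with Re = ρVD/μ, so Darcy-Weisbach reduces to ΔP = 32μLV/D². Solving for V: V = ΔP·D²/(32μL) = 7720·(0.0299)²/(32·0.013·31.6) = 0.525 m/s.
Check: Re = ρVD/μ = 881·0.525·0.0299/0.013 = 1064 < 2300, so the laminar assumption holds.
Q = V·A = 0.525·(π/4·0.0299²) = 0.0003686 m³/s = 3.69×10^-4 m³/s.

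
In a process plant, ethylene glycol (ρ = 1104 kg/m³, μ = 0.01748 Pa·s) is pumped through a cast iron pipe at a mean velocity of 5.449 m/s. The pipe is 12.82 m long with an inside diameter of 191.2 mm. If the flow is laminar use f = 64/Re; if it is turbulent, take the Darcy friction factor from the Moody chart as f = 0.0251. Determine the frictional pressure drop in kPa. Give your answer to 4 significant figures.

Reynolds number Re = ρVD/μ = 1104 · 5.449 · 0.1912 / 0.0175 = 6.58e+04.
Re > 4000 → turbulent; use the Moody-chart value f = 0.0251.
Darcy-Weisbach: ΔP = f(L/D)(ρV²/2) = 0.0251·(12.82/0.1912)·(1104·5.449²/2) = 0.0251·67.05·1.639e+04 = 2.758e+04 Pa.
ΔP = 2.758e+04 Pa = 27.58 kPa.

ΔP ≈ 27.58 kPa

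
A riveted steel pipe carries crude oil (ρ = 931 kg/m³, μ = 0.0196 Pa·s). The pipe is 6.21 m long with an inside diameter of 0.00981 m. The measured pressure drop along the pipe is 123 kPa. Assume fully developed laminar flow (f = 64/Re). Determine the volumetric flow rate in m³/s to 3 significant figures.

For laminar flow, f = 64/Re with Re = ρVD/μ, so Darcy-Weisbach reduces to ΔP = 32μLV/D². Solving for V: V = ΔP·D²/(32μL) = 1.23e+05·(0.00981)²/(32·0.0196·6.21) = 3.039 m/s.
Check: Re = ρVD/μ = 931·3.039·0.00981/0.0196 = 1416 < 2300, so the laminar assumption holds.
Q = V·A = 3.039·(π/4·0.00981²) = 0.0002297 m³/s = 2.30×10^-4 m³/s.

Q ≈ 2.30×10^-4 m³/s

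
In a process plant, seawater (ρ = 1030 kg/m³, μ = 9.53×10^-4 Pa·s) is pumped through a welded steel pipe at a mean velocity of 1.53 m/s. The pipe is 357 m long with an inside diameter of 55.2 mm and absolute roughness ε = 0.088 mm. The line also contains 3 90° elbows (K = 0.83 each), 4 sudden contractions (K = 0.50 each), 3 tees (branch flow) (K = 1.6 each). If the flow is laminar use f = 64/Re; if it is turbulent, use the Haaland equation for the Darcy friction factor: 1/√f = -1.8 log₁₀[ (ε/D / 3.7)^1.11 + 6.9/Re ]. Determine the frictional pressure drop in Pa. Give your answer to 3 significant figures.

Reynolds number Re = ρVD/μ = 1030 · 1.53 · 0.0552 / 0.000953 = 9.128e+04.
Re > 4000 → turbulent. Relative roughness ε/D = 8.8e-05/0.0552 = 0.00159. Haaland: 1/√f = -1.8 log₁₀[(0.00159/3.7)^1.11 + 6.9/9.128e+04] = -1.8 log₁₀[0.000184 + 7.56e-05] = 6.455, so f = 0.024.
Total minor-loss coefficient ΣK = 3·0.83 + 4·0.5 + 3·1.6 = 9.29.
ΔP = [f·L/D + ΣK]·(ρV²/2) = [0.024·357/0.0552 + 9.29]·(1030·1.53²/2) = [155.2 + 9.29]·1206 = 1.983e+05 Pa.

ΔP ≈ 198000 Pa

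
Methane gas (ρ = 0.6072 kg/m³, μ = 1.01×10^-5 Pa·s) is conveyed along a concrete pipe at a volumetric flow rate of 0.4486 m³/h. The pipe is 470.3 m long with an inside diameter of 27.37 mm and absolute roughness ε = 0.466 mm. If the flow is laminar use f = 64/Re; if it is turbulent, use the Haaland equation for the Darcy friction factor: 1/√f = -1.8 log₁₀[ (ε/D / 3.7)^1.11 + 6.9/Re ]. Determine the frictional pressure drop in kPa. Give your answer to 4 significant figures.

Q = 0.4486 m³/h = 0.4486/3600 = 0.0001246 m³/s.
Cross-sectional area A = πD²/4 = π(0.02737)²/4 = 0.0005884 m²; mean velocity V = Q/A = 0.0001246/0.0005884 = 0.2118 m/s.
Reynolds number Re = ρVD/μ = 0.6072 · 0.2118 · 0.02737 / 1.01e-05 = 348.5.
Re < 2300 → laminar flow, so f = 64/Re = 64/348.5 = 0.1836 (the turbulent correlation is not needed).
Darcy-Weisbach: ΔP = f(L/D)(ρV²/2) = 0.1836·(470.3/0.02737)·(0.6072·0.2118²/2) = 0.1836·1.718e+04·0.01362 = 42.97 Pa.
ΔP = 42.97 Pa = 0.04297 kPa.

ΔP ≈ 0.04297 kPa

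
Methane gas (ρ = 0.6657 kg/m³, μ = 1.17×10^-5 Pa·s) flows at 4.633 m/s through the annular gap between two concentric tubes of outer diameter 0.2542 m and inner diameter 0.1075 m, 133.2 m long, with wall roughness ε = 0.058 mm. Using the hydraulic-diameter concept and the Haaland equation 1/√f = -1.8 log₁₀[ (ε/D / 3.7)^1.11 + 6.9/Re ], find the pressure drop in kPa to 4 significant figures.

ΔP ≈ 0.1493 kPa

Hydraulic diameter D_h = 4A/P = D_o - D_i = 0.2542 - 0.1075 = 0.1467 m.
Re = ρVD_h/μ = 0.6657·4.633·0.1467/1.17e-05 = 3.867e+04.
ε/D_h = 5.8e-05/0.1467 = 0.000395; Haaland gives 1/√f = -1.8 log₁₀[3.91e-05+0.000178] = 6.593, so f = 0.02301.
ΔP = f(L/D_h)(ρV²/2) = 0.02301·133.2/0.1467·7.145 = 149.3 Pa.
ΔP = 0.1493 kPa.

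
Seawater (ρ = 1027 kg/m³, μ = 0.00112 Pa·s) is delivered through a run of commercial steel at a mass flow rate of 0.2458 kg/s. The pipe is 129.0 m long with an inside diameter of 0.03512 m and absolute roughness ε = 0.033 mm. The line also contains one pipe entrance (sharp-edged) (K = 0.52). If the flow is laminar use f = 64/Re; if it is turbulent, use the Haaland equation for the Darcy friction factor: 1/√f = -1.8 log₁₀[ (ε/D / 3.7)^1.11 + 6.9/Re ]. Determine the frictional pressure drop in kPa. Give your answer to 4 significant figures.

ΔP ≈ 3.929 kPa

A = πD²/4 = π(0.03512)²/4 = 0.0009687 m²; mean velocity V = ṁ/(ρA) = 0.2458/(1027 · 0.0009687) = 0.2471 m/s.
Reynolds number Re = ρVD/μ = 1027 · 0.2471 · 0.03512 / 0.00112 = 7956.
Re > 4000 → turbulent. Relative roughness ε/D = 3.3e-05/0.03512 = 0.00094. Haaland: 1/√f = -1.8 log₁₀[(0.00094/3.7)^1.11 + 6.9/7956] = -1.8 log₁₀[0.000102 + 0.000867] = 5.424, so f = 0.03399.
Total minor-loss coefficient ΣK = 1·0.52 = 0.52.
ΔP = [f·L/D + ΣK]·(ρV²/2) = [0.03399·129/0.03512 + 0.52]·(1027·0.2471²/2) = [124.8 + 0.52]·31.34 = 3929 Pa.
ΔP = 3929 Pa = 3.929 kPa.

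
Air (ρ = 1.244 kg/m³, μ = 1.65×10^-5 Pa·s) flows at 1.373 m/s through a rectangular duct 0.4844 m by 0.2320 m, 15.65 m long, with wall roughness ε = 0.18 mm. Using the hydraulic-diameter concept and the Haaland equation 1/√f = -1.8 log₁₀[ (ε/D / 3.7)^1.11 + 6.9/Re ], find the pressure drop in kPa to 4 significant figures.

Hydraulic diameter D_h = 4A/P = 4·(0.4844·0.232)/(2·(0.4844+0.232)) = 0.4495/1.433 = 0.3137 m.
Re = ρVD_h/μ = 1.244·1.373·0.3137/1.65e-05 = 3.248e+04.
ε/D_h = 0.00018/0.3137 = 0.000574; Haaland gives 1/√f = -1.8 log₁₀[5.91e-05+0.000212] = 6.419, so f = 0.02427.
ΔP = f(L/D_h)(ρV²/2) = 0.02427·15.65/0.3137·1.173 = 1.419 Pa.
ΔP = 0.001419 kPa.

ΔP ≈ 0.001419 kPa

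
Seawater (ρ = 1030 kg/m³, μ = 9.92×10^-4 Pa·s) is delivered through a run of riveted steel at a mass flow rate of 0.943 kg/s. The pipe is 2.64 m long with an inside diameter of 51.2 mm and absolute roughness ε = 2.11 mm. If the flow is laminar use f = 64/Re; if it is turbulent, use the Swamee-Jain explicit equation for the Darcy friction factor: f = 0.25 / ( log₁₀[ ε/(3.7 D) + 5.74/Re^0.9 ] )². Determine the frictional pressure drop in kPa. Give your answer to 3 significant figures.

ΔP ≈ 0.353 kPa

A = πD²/4 = π(0.0512)²/4 = 0.002059 m²; mean velocity V = ṁ/(ρA) = 0.943/(1030 · 0.002059) = 0.4447 m/s.
Reynolds number Re = ρVD/μ = 1030 · 0.4447 · 0.0512 / 0.000992 = 2.364e+04.
Re > 4000 → turbulent. Relative roughness ε/D = 0.00211/0.0512 = 0.0412. Swamee-Jain: f = 0.25/(log₁₀[0.0412/3.7 + 5.74/2.364e+04^0.9])² = 0.25/(log₁₀[0.0111 + 0.000665])² = 0.25/(-1.928)² = 0.06725.
Darcy-Weisbach: ΔP = f(L/D)(ρV²/2) = 0.06725·(2.64/0.0512)·(1030·0.4447²/2) = 0.06725·51.56·101.8 = 353.1 Pa.
ΔP = 353.1 Pa = 0.353 kPa.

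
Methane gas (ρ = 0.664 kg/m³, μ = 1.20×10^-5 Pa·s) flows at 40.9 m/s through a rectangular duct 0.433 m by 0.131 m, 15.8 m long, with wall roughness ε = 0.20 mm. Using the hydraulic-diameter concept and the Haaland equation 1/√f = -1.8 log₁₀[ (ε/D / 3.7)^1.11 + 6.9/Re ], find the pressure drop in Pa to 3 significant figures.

ΔP ≈ 882 Pa

Hydraulic diameter D_h = 4A/P = 4·(0.433·0.131)/(2·(0.433+0.131)) = 0.2269/1.128 = 0.2011 m.
Re = ρVD_h/μ = 0.664·40.9·0.2011/1.2e-05 = 4.552e+05.
ε/D_h = 0.0002/0.2011 = 0.000994; Haaland gives 1/√f = -1.8 log₁₀[0.000109+1.52e-05] = 7.032, so f = 0.02022.
ΔP = f(L/D_h)(ρV²/2) = 0.02022·15.8/0.2011·555.4 = 882.2 Pa.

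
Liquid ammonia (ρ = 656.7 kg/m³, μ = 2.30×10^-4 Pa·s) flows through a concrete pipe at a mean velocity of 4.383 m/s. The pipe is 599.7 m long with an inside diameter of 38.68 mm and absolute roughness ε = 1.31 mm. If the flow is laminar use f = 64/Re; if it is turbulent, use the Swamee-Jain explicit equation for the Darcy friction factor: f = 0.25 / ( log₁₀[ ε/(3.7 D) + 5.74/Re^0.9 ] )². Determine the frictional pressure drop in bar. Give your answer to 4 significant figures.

ΔP ≈ 58.96 bar

Reynolds number Re = ρVD/μ = 656.7 · 4.383 · 0.03868 / 0.00023 = 4.841e+05.
Re > 4000 → turbulent. Relative roughness ε/D = 0.00131/0.03868 = 0.0339. Swamee-Jain: f = 0.25/(log₁₀[0.0339/3.7 + 5.74/4.841e+05^0.9])² = 0.25/(log₁₀[0.00915 + 4.39e-05])² = 0.25/(-2.036)² = 0.06029.
Darcy-Weisbach: ΔP = f(L/D)(ρV²/2) = 0.06029·(599.7/0.03868)·(656.7·4.383²/2) = 0.06029·1.55e+04·6308 = 5.896e+06 Pa.
ΔP = 5.896e+06 Pa = 58.96 bar.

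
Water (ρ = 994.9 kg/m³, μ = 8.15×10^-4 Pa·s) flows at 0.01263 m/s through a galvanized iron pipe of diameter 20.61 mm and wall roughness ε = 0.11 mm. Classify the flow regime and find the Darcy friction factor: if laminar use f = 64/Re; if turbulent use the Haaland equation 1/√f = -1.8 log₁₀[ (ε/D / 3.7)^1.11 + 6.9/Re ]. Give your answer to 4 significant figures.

f ≈ 0.2014

Re = ρVD/μ = 994.9·0.01263·0.02061/0.000815 = 317.8.
Re < 2300 → laminar, so f = 64/Re = 0.2014 (roughness is irrelevant in laminar flow).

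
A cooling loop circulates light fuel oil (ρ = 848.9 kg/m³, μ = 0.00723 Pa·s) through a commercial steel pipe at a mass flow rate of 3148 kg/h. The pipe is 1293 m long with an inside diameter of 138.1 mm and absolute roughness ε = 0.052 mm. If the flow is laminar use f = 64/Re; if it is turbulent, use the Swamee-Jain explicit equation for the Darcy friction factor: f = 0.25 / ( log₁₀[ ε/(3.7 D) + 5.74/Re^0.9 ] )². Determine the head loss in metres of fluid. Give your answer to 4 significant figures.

h_f ≈ 0.1295 m

ṁ = 3148 kg/h = 3148/3600 = 0.8744 kg/s.
A = πD²/4 = π(0.1381)²/4 = 0.01498 m²; mean velocity V = ṁ/(ρA) = 0.8744/(848.9 · 0.01498) = 0.06877 m/s.
Reynolds number Re = ρVD/μ = 848.9 · 0.06877 · 0.1381 / 0.00723 = 1115.
Re < 2300 → laminar flow, so f = 64/Re = 64/1115 = 0.05739 (the turbulent correlation is not needed).
Darcy-Weisbach: ΔP = f(L/D)(ρV²/2) = 0.05739·(1293/0.1381)·(848.9·0.06877²/2) = 0.05739·9363·2.007 = 1079 Pa.
Head loss h_f = ΔP/(ρg) = 1079/(848.9·9.81) = 0.1295 m.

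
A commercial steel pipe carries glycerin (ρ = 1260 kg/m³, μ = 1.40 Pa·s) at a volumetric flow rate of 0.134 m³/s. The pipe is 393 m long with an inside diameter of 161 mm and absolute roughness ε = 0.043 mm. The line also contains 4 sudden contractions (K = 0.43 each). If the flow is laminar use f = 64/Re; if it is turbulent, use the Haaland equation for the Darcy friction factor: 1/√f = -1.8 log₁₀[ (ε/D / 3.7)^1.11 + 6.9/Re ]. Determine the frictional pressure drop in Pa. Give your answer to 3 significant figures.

ΔP ≈ 4.52×10^6 Pa

Cross-sectional area A = πD²/4 = π(0.161)²/4 = 0.02036 m²; mean velocity V = Q/A = 0.134/0.02036 = 6.582 m/s.
Reynolds number Re = ρVD/μ = 1260 · 6.582 · 0.161 / 1.4 = 953.7.
Re < 2300 → laminar flow, so f = 64/Re = 64/953.7 = 0.0671 (the turbulent correlation is not needed).
Total minor-loss coefficient ΣK = 4·0.43 = 1.72.
ΔP = [f·L/D + ΣK]·(ρV²/2) = [0.0671·393/0.161 + 1.72]·(1260·6.582²/2) = [163.8 + 1.72]·2.729e+04 = 4.518e+06 Pa.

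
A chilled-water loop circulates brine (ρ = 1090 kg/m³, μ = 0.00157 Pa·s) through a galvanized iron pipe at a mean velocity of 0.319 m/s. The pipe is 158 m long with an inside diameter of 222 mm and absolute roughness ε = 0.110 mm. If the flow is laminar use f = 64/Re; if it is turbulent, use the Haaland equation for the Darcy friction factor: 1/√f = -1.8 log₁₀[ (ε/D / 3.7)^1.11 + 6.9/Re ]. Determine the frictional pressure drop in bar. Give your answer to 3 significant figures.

ΔP ≈ 0.00880 bar

Reynolds number Re = ρVD/μ = 1090 · 0.319 · 0.222 / 0.00157 = 4.917e+04.
Re > 4000 → turbulent. Relative roughness ε/D = 0.00011/0.222 = 0.000495. Haaland: 1/√f = -1.8 log₁₀[(0.000495/3.7)^1.11 + 6.9/4.917e+04] = -1.8 log₁₀[5.02e-05 + 0.00014] = 6.696, so f = 0.0223.
Darcy-Weisbach: ΔP = f(L/D)(ρV²/2) = 0.0223·(158/0.222)·(1090·0.319²/2) = 0.0223·711.7·55.46 = 880.3 Pa.
ΔP = 880.3 Pa = 0.00880 bar.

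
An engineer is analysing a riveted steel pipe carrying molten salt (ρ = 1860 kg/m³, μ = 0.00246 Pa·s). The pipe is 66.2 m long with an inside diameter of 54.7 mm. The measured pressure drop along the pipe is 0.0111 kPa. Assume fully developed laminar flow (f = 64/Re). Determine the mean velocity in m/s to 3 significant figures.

V ≈ 0.00637 m/s

For laminar flow, f = 64/Re with Re = ρVD/μ, so Darcy-Weisbach reduces to ΔP = 32μLV/D². Solving for V: V = ΔP·D²/(32μL) = 11.1·(0.0547)²/(32·0.00246·66.2) = 0.006373 m/s.
Check: Re = ρVD/μ = 1860·0.006373·0.0547/0.00246 = 263.6 < 2300, so the laminar assumption holds.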